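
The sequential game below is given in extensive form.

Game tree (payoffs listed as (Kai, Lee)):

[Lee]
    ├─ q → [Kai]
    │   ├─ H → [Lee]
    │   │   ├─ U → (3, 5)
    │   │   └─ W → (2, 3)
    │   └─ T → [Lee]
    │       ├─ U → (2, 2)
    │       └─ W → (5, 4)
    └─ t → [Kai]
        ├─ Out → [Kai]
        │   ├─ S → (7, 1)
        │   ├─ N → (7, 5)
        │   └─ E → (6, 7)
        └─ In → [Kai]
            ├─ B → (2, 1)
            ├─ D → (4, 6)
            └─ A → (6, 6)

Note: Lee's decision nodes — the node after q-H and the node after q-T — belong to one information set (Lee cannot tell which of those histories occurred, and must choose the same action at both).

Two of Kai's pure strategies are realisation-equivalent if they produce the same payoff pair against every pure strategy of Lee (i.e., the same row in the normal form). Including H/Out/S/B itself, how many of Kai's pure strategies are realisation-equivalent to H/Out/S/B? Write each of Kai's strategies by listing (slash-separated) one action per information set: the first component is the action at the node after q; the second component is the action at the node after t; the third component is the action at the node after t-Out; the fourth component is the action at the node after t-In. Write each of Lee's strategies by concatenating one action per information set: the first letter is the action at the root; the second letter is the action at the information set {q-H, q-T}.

Row for H/Out/S/B (columns qU, qW, tU, tW): (3,5) (2,3) (7,1) (7,1).
Under H/Out/S/B, Kai's choice at the node after t-In can never be reached regardless of what Lee does, so varying those choices leaves every outcome unchanged.
Holding the reachable choices fixed and varying the unreachable one freely already gives 3 equivalent strategies.
No other strategy reproduces this row, so those 3 are the full class: H/Out/S/B, H/Out/S/D, H/Out/S/A.

3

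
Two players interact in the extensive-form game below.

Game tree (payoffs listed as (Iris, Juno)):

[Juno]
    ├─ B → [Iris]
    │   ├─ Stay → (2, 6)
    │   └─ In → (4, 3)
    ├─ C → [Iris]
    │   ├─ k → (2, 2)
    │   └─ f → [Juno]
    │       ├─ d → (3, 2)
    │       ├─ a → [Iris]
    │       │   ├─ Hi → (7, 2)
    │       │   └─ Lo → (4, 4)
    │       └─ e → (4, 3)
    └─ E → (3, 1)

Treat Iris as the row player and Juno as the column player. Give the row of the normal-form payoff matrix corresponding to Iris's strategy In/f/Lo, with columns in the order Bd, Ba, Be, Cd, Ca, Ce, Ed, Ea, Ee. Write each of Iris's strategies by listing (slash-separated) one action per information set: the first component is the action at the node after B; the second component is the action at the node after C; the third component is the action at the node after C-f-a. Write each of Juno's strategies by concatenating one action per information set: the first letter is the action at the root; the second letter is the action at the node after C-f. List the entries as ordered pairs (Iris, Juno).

(4,3) (4,3) (4,3) (3,2) (4,4) (4,3) (3,1) (3,1) (3,1)

vs Bd: Juno plays B → Iris plays In at [B] → (4, 3)
vs Ba: Juno plays B → Iris plays In at [B] → (4, 3)
vs Be: Juno plays B → Iris plays In at [B] → (4, 3)
vs Cd: Juno plays C → Iris plays f at [C] → Juno plays d at [C-f] → (3, 2)
vs Ca: Juno plays C → Iris plays f at [C] → Juno plays a at [C-f] → Iris plays Lo at [C-f-a] → (4, 4)
vs Ce: Juno plays C → Iris plays f at [C] → Juno plays e at [C-f] → (4, 3)
vs Ed: Juno plays E → (3, 1)
vs Ea: Juno plays E → (3, 1)
vs Ee: Juno plays E → (3, 1)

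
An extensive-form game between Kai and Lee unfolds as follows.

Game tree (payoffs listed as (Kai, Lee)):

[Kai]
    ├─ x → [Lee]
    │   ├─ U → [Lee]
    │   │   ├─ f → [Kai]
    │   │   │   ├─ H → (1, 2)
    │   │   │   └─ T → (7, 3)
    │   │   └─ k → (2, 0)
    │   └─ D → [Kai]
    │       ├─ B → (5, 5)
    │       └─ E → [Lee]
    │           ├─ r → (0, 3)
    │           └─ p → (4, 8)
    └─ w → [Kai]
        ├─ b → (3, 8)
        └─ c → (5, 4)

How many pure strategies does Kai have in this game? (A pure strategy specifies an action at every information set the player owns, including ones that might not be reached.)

16

Kai owns the root with actions {x, w} — two choices.
Kai owns the node after w with actions {b, c} — two choices.
Kai owns the node after x-D with actions {B, E} — two choices.
Kai owns the node after x-U-f with actions {H, T} — two choices.
A pure strategy fixes one action at each information set independently, so the count is the product 2 × 2 × 2 × 2 = 16.
(For reference, Lee has 8 pure strategies, giving a 16×8 normal-form matrix.)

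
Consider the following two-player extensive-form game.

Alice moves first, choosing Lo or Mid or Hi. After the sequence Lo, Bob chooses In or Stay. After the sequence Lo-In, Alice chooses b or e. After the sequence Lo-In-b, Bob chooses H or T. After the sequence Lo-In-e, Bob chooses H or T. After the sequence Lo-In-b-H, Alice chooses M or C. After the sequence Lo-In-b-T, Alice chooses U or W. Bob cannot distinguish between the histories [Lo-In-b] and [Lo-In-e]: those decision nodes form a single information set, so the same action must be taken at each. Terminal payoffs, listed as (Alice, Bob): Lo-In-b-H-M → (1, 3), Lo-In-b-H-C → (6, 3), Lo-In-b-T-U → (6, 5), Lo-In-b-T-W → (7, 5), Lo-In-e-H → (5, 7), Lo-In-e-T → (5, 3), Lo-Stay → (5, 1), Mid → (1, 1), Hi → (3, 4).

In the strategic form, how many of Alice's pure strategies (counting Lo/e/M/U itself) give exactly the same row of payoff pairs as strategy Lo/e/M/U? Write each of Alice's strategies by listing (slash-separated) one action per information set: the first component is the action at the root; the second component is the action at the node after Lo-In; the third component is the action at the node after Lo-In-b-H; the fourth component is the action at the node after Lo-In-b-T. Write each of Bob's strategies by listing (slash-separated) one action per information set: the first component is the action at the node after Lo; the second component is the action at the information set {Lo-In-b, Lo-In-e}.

Row for Lo/e/M/U (columns In/H, In/T, Stay/H, Stay/T): (5,7) (5,3) (5,1) (5,1).
Under Lo/e/M/U, Alice's choice at the node after Lo-In-b-H and at the node after Lo-In-b-T can never be reached regardless of what Bob does, so varying those choices leaves every outcome unchanged.
Holding the reachable choices fixed and varying the unreachable ones freely already gives 2 × 2 = 4 equivalent strategies.
No other strategy reproduces this row, so those 4 are the full class: Lo/e/M/U, Lo/e/M/W, Lo/e/C/U, Lo/e/C/W.

4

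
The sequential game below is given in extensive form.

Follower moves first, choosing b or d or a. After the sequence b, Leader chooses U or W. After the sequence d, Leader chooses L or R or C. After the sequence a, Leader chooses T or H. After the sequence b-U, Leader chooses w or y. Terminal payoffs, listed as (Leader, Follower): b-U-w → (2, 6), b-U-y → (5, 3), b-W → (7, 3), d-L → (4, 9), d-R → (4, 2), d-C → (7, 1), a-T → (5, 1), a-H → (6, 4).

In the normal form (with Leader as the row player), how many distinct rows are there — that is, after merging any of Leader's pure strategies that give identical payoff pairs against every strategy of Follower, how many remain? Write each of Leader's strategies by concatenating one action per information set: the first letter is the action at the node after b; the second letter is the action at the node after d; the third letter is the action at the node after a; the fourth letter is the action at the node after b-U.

Leader has 24 pure strategies: ULTw, ULTy, ULHw, ULHy, URTw, URTy, URHw, URHy, UCTw, UCTy, UCHw, UCHy, WLTw, WLTy, WLHw, WLHy, WRTw, WRTy, WRHw, WRHy, WCTw, WCTy, WCHw, WCHy. Columns: b, d, a.
{ULTw} → row (2,6) (4,9) (5,1)
{ULTy} → row (5,3) (4,9) (5,1)
{ULHw} → row (2,6) (4,9) (6,4)
{ULHy} → row (5,3) (4,9) (6,4)
{URTw} → row (2,6) (4,2) (5,1)
{URTy} → row (5,3) (4,2) (5,1)
{URHw} → row (2,6) (4,2) (6,4)
{URHy} → row (5,3) (4,2) (6,4)
{UCTw} → row (2,6) (7,1) (5,1)
{UCTy} → row (5,3) (7,1) (5,1)
{UCHw} → row (2,6) (7,1) (6,4)
{UCHy} → row (5,3) (7,1) (6,4)
{WLTw, WLTy} → row (7,3) (4,9) (5,1)
{WLHw, WLHy} → row (7,3) (4,9) (6,4)
{WRTw, WRTy} → row (7,3) (4,2) (5,1)
{WRHw, WRHy} → row (7,3) (4,2) (6,4)
{WCTw, WCTy} → row (7,3) (7,1) (5,1)
{WCHw, WCHy} → row (7,3) (7,1) (6,4)
That's 18 distinct rows out of 24 strategies.

18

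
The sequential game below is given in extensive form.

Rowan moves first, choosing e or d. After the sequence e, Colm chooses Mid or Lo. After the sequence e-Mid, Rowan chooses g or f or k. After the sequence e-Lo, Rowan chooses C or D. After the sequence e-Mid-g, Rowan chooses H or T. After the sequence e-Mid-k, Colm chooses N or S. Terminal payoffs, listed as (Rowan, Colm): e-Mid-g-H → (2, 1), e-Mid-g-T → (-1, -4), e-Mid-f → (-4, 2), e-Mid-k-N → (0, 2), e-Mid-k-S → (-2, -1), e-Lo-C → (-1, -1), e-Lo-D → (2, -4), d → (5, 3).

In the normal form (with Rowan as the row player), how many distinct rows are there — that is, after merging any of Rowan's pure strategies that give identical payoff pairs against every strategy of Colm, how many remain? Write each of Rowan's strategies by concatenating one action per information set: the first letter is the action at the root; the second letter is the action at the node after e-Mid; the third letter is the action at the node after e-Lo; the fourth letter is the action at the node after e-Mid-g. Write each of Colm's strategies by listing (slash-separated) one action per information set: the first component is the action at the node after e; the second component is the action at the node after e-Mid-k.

Rowan has 24 pure strategies: egCH, egCT, egDH, egDT, efCH, efCT, efDH, efDT, ekCH, ekCT, ekDH, ekDT, dgCH, dgCT, dgDH, dgDT, dfCH, dfCT, dfDH, dfDT, dkCH, dkCT, dkDH, dkDT. Columns: Mid/N, Mid/S, Lo/N, Lo/S.
{egCH} → row (2,1) (2,1) (-1,-1) (-1,-1)
{egCT} → row (-1,-4) (-1,-4) (-1,-1) (-1,-1)
{egDH} → row (2,1) (2,1) (2,-4) (2,-4)
{egDT} → row (-1,-4) (-1,-4) (2,-4) (2,-4)
{efCH, efCT} → row (-4,2) (-4,2) (-1,-1) (-1,-1)
{efDH, efDT} → row (-4,2) (-4,2) (2,-4) (2,-4)
{ekCH, ekCT} → row (0,2) (-2,-1) (-1,-1) (-1,-1)
{ekDH, ekDT} → row (0,2) (-2,-1) (2,-4) (2,-4)
{dgCH, dgCT, dgDH, dgDT, dfCH, dfCT, dfDH, dfDT, dkCH, dkCT, dkDH, dkDT} → row (5,3) (5,3) (5,3) (5,3)
That's 9 distinct rows out of 24 strategies.

9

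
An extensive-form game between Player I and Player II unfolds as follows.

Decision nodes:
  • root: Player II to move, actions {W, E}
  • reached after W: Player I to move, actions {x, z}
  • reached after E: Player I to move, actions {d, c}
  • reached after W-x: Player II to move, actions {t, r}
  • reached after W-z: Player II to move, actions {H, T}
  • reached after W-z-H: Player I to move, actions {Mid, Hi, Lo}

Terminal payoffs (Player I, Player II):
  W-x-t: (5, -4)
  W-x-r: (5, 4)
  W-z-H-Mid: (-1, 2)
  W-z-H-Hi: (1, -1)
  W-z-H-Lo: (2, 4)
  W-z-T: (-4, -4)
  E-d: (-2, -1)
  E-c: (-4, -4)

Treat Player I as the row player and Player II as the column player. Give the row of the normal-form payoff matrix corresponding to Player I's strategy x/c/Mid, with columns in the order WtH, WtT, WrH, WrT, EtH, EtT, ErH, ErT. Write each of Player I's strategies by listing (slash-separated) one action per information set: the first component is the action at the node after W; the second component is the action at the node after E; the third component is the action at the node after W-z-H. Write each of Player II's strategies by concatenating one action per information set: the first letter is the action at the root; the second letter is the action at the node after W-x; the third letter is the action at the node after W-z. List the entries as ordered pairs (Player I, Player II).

(5,-4) (5,-4) (5,4) (5,4) (-4,-4) (-4,-4) (-4,-4) (-4,-4)

vs WtH: Player II plays W → Player I plays x at [W] → Player II plays t at [W-x] → (5, -4)
vs WtT: Player II plays W → Player I plays x at [W] → Player II plays t at [W-x] → (5, -4)
vs WrH: Player II plays W → Player I plays x at [W] → Player II plays r at [W-x] → (5, 4)
vs WrT: Player II plays W → Player I plays x at [W] → Player II plays r at [W-x] → (5, 4)
vs EtH: Player II plays E → Player I plays c at [E] → (-4, -4)
vs EtT: Player II plays E → Player I plays c at [E] → (-4, -4)
vs ErH: Player II plays E → Player I plays c at [E] → (-4, -4)
vs ErT: Player II plays E → Player I plays c at [E] → (-4, -4)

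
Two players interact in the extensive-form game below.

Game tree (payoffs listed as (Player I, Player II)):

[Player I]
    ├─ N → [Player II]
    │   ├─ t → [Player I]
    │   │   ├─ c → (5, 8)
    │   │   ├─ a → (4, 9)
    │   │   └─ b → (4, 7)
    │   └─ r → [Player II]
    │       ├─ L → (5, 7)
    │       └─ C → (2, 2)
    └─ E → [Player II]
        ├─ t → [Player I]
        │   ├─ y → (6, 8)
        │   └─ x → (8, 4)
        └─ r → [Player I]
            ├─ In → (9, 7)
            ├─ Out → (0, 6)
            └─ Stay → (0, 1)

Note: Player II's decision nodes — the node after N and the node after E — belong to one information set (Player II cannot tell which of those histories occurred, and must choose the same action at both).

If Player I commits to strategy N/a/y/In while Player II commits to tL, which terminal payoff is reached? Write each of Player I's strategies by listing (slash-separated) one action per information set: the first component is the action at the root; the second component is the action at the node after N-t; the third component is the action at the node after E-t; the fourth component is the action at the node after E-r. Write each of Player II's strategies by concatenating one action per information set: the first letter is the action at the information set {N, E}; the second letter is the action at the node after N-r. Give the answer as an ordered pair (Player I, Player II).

Trace the play path from the root:
  Player I plays N
  Player II plays t at [N]
  Player I plays a at [N-t]
→ terminal payoff (4, 9).
(Player I's choice at the node after E-t is never reached on this path, so it doesn't affect the outcome.)

(4, 9)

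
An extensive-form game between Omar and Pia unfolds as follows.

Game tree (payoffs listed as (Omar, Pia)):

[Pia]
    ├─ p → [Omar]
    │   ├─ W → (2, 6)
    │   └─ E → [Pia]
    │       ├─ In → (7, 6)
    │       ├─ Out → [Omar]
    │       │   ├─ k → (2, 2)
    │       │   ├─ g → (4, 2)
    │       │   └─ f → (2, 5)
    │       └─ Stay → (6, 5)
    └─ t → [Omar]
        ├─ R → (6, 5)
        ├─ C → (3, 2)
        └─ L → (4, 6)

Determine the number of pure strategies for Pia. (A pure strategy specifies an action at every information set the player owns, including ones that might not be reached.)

6

Pia owns the root with actions {p, t} — two choices.
Pia owns the node after p-E with actions {In, Out, Stay} — three choices.
A pure strategy fixes one action at each information set independently, so the count is the product 2 × 3 = 6.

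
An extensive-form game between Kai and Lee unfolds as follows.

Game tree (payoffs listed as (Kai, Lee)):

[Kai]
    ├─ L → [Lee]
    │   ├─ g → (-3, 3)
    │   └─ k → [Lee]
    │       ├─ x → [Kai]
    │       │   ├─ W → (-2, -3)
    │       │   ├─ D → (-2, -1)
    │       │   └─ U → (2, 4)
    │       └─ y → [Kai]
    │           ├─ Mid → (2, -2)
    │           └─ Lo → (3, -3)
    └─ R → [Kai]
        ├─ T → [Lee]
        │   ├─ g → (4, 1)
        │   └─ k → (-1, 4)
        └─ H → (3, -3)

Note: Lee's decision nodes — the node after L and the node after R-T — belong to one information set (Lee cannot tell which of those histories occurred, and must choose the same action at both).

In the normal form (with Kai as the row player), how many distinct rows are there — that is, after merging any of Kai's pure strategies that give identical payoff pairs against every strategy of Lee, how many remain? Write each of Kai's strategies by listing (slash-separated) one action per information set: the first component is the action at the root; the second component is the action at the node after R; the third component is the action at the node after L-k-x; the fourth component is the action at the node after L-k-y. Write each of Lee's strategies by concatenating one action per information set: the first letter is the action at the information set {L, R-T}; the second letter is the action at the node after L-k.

8

Kai has 24 pure strategies: L/T/W/Mid, L/T/W/Lo, L/T/D/Mid, L/T/D/Lo, L/T/U/Mid, L/T/U/Lo, L/H/W/Mid, L/H/W/Lo, L/H/D/Mid, L/H/D/Lo, L/H/U/Mid, L/H/U/Lo, R/T/W/Mid, R/T/W/Lo, R/T/D/Mid, R/T/D/Lo, R/T/U/Mid, R/T/U/Lo, R/H/W/Mid, R/H/W/Lo, R/H/D/Mid, R/H/D/Lo, R/H/U/Mid, R/H/U/Lo. Columns: gx, gy, kx, ky.
{L/T/W/Mid, L/H/W/Mid} → row (-3,3) (-3,3) (-2,-3) (2,-2)
{L/T/W/Lo, L/H/W/Lo} → row (-3,3) (-3,3) (-2,-3) (3,-3)
{L/T/D/Mid, L/H/D/Mid} → row (-3,3) (-3,3) (-2,-1) (2,-2)
{L/T/D/Lo, L/H/D/Lo} → row (-3,3) (-3,3) (-2,-1) (3,-3)
{L/T/U/Mid, L/H/U/Mid} → row (-3,3) (-3,3) (2,4) (2,-2)
{L/T/U/Lo, L/H/U/Lo} → row (-3,3) (-3,3) (2,4) (3,-3)
{R/T/W/Mid, R/T/W/Lo, R/T/D/Mid, R/T/D/Lo, R/T/U/Mid, R/T/U/Lo} → row (4,1) (4,1) (-1,4) (-1,4)
{R/H/W/Mid, R/H/W/Lo, R/H/D/Mid, R/H/D/Lo, R/H/U/Mid, R/H/U/Lo} → row (3,-3) (3,-3) (3,-3) (3,-3)
That's 8 distinct rows out of 24 strategies.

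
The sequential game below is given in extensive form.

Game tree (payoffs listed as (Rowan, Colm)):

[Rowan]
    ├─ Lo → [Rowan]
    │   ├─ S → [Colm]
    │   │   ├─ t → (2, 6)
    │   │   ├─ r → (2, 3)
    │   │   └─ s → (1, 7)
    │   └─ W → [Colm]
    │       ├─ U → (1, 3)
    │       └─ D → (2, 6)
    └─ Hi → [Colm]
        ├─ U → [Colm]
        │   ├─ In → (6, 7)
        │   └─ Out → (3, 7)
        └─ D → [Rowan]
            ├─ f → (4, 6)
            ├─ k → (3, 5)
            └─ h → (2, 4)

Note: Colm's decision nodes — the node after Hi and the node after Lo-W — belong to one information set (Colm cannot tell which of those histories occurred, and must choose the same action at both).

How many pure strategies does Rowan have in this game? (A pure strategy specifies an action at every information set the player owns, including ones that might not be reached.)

12

Rowan owns the root with actions {Lo, Hi} — two choices.
Rowan owns the node after Lo with actions {S, W} — two choices.
Rowan owns the node after Hi-D with actions {f, k, h} — three choices.
A pure strategy fixes one action at each information set independently, so the count is the product 2 × 2 × 3 = 12.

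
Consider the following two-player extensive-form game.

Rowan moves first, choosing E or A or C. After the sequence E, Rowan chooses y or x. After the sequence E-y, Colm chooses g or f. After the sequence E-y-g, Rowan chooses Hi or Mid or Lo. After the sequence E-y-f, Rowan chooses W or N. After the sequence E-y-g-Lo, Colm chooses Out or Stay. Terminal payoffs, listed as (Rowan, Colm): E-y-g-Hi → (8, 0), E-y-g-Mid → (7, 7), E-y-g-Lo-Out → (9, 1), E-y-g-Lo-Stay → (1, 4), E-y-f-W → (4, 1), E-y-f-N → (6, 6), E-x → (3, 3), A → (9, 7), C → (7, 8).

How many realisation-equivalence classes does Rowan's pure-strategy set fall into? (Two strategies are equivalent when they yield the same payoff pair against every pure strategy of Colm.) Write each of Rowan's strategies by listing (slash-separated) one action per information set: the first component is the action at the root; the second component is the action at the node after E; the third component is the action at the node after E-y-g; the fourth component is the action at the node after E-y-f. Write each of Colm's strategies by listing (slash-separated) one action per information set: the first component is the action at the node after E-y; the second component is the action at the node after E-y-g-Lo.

Rowan has 36 pure strategies: E/y/Hi/W, E/y/Hi/N, E/y/Mid/W, E/y/Mid/N, E/y/Lo/W, E/y/Lo/N, E/x/Hi/W, E/x/Hi/N, E/x/Mid/W, E/x/Mid/N, E/x/Lo/W, E/x/Lo/N, A/y/Hi/W, A/y/Hi/N, A/y/Mid/W, A/y/Mid/N, A/y/Lo/W, A/y/Lo/N, A/x/Hi/W, A/x/Hi/N, A/x/Mid/W, A/x/Mid/N, A/x/Lo/W, A/x/Lo/N, C/y/Hi/W, C/y/Hi/N, C/y/Mid/W, C/y/Mid/N, C/y/Lo/W, C/y/Lo/N, C/x/Hi/W, C/x/Hi/N, C/x/Mid/W, C/x/Mid/N, C/x/Lo/W, C/x/Lo/N. Columns: g/Out, g/Stay, f/Out, f/Stay.
{E/y/Hi/W} → row (8,0) (8,0) (4,1) (4,1)
{E/y/Hi/N} → row (8,0) (8,0) (6,6) (6,6)
{E/y/Mid/W} → row (7,7) (7,7) (4,1) (4,1)
{E/y/Mid/N} → row (7,7) (7,7) (6,6) (6,6)
{E/y/Lo/W} → row (9,1) (1,4) (4,1) (4,1)
{E/y/Lo/N} → row (9,1) (1,4) (6,6) (6,6)
{E/x/Hi/W, E/x/Hi/N, E/x/Mid/W, E/x/Mid/N, E/x/Lo/W, E/x/Lo/N} → row (3,3) (3,3) (3,3) (3,3)
{A/y/Hi/W, A/y/Hi/N, A/y/Mid/W, A/y/Mid/N, A/y/Lo/W, A/y/Lo/N, A/x/Hi/W, A/x/Hi/N, A/x/Mid/W, A/x/Mid/N, A/x/Lo/W, A/x/Lo/N} → row (9,7) (9,7) (9,7) (9,7)
{C/y/Hi/W, C/y/Hi/N, C/y/Mid/W, C/y/Mid/N, C/y/Lo/W, C/y/Lo/N, C/x/Hi/W, C/x/Hi/N, C/x/Mid/W, C/x/Mid/N, C/x/Lo/W, C/x/Lo/N} → row (7,8) (7,8) (7,8) (7,8)
That's 9 distinct rows out of 36 strategies.

9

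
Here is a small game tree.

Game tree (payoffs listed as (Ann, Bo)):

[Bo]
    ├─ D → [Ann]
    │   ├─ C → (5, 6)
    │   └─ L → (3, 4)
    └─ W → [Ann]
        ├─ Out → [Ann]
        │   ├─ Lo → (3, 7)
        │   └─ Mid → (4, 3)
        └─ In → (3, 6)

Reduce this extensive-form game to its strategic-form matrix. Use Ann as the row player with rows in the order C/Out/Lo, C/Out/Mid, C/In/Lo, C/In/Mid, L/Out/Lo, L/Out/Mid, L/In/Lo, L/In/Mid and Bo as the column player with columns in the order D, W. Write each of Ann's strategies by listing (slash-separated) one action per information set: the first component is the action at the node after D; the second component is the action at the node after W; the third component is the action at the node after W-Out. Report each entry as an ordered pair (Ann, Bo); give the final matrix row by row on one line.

C/Out/Lo: (5,6) (3,7) | C/Out/Mid: (5,6) (4,3) | C/In/Lo: (5,6) (3,6) | C/In/Mid: (5,6) (3,6) | L/Out/Lo: (3,4) (3,7) | L/Out/Mid: (3,4) (4,3) | L/In/Lo: (3,4) (3,6) | L/In/Mid: (3,4) (3,6)

                 D        W
 C/Out/Lo    (5,6)    (3,7)
C/Out/Mid    (5,6)    (4,3)
  C/In/Lo    (5,6)    (3,6)
 C/In/Mid    (5,6)    (3,6)
 L/Out/Lo    (3,4)    (3,7)
L/Out/Mid    (3,4)    (4,3)
  L/In/Lo    (3,4)    (3,6)
 L/In/Mid    (3,4)    (3,6)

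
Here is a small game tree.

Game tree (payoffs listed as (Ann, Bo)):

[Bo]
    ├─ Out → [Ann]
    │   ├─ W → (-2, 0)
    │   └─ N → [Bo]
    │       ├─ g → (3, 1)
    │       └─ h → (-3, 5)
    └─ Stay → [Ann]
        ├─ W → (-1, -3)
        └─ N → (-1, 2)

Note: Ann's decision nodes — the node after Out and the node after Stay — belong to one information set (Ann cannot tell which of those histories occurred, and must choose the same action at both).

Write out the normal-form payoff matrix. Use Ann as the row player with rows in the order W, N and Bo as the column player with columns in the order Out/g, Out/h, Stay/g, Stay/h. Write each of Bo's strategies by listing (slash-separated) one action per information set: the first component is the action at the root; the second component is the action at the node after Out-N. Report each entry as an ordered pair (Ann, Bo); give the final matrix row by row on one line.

W: (-2,0) (-2,0) (-1,-3) (-1,-3) | N: (3,1) (-3,5) (-1,2) (-1,2)

        Out/g    Out/h   Stay/g   Stay/h
   W   (-2,0)   (-2,0)  (-1,-3)  (-1,-3)
   N    (3,1)   (-3,5)   (-1,2)   (-1,2)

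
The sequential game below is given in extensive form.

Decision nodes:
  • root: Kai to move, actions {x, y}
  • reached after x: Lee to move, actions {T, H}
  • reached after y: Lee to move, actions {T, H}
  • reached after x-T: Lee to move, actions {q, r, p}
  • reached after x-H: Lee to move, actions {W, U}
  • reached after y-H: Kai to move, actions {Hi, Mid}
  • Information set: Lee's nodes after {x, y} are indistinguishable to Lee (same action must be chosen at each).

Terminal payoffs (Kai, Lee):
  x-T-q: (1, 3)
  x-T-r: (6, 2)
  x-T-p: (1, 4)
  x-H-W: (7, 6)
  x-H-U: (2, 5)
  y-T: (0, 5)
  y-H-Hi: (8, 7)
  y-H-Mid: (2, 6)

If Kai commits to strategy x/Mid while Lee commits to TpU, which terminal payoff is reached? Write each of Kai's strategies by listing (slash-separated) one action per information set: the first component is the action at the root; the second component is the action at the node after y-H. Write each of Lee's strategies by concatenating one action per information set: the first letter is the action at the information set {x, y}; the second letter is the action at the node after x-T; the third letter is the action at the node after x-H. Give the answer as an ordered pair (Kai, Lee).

(1, 4)

Trace the play path from the root:
  Kai plays x
  Lee plays T at [x]
  Lee plays p at [x-T]
→ terminal payoff (1, 4).
(Kai's choice at the node after y-H is never reached on this path, so it doesn't affect the outcome.)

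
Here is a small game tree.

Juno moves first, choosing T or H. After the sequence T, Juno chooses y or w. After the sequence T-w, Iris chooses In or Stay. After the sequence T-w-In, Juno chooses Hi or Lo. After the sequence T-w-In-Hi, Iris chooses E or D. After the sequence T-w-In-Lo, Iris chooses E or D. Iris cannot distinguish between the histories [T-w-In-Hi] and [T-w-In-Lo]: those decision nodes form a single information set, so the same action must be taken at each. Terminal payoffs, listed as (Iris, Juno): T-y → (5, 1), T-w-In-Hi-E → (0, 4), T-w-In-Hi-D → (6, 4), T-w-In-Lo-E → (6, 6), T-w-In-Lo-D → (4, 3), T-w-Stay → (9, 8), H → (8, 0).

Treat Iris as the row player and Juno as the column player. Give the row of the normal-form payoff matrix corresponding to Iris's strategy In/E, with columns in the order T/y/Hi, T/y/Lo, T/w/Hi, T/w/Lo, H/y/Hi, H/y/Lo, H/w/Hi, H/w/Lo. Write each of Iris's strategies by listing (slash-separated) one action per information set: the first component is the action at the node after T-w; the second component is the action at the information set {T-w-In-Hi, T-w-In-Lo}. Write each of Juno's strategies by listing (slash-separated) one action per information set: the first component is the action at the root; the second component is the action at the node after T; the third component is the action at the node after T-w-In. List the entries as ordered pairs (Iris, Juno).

(5,1) (5,1) (0,4) (6,6) (8,0) (8,0) (8,0) (8,0)

vs T/y/Hi: Juno plays T → Juno plays y at [T] → (5, 1)
vs T/y/Lo: Juno plays T → Juno plays y at [T] → (5, 1)
vs T/w/Hi: Juno plays T → Juno plays w at [T] → Iris plays In at [T-w] → Juno plays Hi at [T-w-In] → Iris plays E at [T-w-In-Hi] → (0, 4)
vs T/w/Lo: Juno plays T → Juno plays w at [T] → Iris plays In at [T-w] → Juno plays Lo at [T-w-In] → Iris plays E at [T-w-In-Lo] → (6, 6)
vs H/y/Hi: Juno plays H → (8, 0)
vs H/y/Lo: Juno plays H → (8, 0)
vs H/w/Hi: Juno plays H → (8, 0)
vs H/w/Lo: Juno plays H → (8, 0)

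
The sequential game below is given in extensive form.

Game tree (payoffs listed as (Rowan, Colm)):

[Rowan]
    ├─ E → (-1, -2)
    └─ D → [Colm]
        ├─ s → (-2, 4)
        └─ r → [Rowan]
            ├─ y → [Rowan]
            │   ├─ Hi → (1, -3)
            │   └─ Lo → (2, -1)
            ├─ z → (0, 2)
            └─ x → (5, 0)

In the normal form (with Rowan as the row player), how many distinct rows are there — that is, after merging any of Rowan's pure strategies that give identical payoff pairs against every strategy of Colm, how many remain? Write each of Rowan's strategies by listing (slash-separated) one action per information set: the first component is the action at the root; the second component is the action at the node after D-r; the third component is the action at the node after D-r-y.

Rowan has 12 pure strategies: E/y/Hi, E/y/Lo, E/z/Hi, E/z/Lo, E/x/Hi, E/x/Lo, D/y/Hi, D/y/Lo, D/z/Hi, D/z/Lo, D/x/Hi, D/x/Lo. Columns: s, r.
{E/y/Hi, E/y/Lo, E/z/Hi, E/z/Lo, E/x/Hi, E/x/Lo} → row (-1,-2) (-1,-2)
{D/y/Hi} → row (-2,4) (1,-3)
{D/y/Lo} → row (-2,4) (2,-1)
{D/z/Hi, D/z/Lo} → row (-2,4) (0,2)
{D/x/Hi, D/x/Lo} → row (-2,4) (5,0)
That's 5 distinct rows out of 12 strategies.

5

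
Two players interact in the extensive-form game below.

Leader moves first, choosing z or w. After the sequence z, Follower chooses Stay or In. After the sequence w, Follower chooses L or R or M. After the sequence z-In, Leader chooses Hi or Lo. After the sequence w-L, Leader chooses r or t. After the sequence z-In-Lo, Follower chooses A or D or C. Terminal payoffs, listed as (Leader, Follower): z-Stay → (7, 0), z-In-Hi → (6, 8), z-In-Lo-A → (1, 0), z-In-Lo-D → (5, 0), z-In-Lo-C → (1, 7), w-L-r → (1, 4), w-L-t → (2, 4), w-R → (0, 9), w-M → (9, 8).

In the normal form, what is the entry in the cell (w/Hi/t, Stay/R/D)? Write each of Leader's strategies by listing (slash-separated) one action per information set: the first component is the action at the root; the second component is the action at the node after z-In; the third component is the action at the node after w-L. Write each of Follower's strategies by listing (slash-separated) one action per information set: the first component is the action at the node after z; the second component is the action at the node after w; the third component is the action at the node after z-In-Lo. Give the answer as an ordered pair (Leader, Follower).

(0, 9)

Trace the play path from the root:
  Leader plays w
  Follower plays R at [w]
→ terminal payoff (0, 9).
(Leader's choice at the node after z-In is never reached on this path, so it doesn't affect the outcome.)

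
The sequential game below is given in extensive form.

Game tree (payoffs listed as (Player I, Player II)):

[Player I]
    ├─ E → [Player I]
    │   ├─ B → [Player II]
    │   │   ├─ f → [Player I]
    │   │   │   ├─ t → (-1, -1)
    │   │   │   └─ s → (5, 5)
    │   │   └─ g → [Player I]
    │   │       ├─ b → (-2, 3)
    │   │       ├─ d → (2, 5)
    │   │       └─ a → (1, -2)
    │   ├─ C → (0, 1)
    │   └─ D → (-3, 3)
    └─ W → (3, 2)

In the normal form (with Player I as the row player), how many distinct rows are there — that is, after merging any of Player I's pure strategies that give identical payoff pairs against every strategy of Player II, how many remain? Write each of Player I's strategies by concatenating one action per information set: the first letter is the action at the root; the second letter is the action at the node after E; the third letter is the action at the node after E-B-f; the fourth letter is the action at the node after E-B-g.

Player I has 36 pure strategies: EBtb, EBtd, EBta, EBsb, EBsd, EBsa, ECtb, ECtd, ECta, ECsb, ECsd, ECsa, EDtb, EDtd, EDta, EDsb, EDsd, EDsa, WBtb, WBtd, WBta, WBsb, WBsd, WBsa, WCtb, WCtd, WCta, WCsb, WCsd, WCsa, WDtb, WDtd, WDta, WDsb, WDsd, WDsa. Columns: f, g.
{EBtb} → row (-1,-1) (-2,3)
{EBtd} → row (-1,-1) (2,5)
{EBta} → row (-1,-1) (1,-2)
{EBsb} → row (5,5) (-2,3)
{EBsd} → row (5,5) (2,5)
{EBsa} → row (5,5) (1,-2)
{ECtb, ECtd, ECta, ECsb, ECsd, ECsa} → row (0,1) (0,1)
{EDtb, EDtd, EDta, EDsb, EDsd, EDsa} → row (-3,3) (-3,3)
{WBtb, WBtd, WBta, WBsb, WBsd, WBsa, WCtb, WCtd, WCta, WCsb, WCsd, WCsa, WDtb, WDtd, WDta, WDsb, WDsd, WDsa} → row (3,2) (3,2)
That's 9 distinct rows out of 36 strategies.

9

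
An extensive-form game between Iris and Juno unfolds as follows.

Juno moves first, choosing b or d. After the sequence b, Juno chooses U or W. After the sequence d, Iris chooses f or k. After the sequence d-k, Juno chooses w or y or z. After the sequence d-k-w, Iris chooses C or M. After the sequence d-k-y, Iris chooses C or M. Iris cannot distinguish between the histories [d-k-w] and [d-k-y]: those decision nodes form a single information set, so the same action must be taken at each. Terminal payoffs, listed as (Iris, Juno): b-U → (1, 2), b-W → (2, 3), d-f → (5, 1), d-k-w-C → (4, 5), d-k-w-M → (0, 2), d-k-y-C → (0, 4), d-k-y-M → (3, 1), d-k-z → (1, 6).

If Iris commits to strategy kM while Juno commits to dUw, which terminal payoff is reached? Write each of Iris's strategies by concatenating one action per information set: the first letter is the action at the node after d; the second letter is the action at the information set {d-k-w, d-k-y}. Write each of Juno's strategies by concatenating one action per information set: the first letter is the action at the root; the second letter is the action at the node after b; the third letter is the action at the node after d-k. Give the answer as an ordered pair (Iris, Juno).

Trace the play path from the root:
  Juno plays d
  Iris plays k at [d]
  Juno plays w at [d-k]
  Iris plays M at [d-k-w]
→ terminal payoff (0, 2).
(Juno's choice at the node after b is never reached on this path, so it doesn't affect the outcome.)

(0, 2)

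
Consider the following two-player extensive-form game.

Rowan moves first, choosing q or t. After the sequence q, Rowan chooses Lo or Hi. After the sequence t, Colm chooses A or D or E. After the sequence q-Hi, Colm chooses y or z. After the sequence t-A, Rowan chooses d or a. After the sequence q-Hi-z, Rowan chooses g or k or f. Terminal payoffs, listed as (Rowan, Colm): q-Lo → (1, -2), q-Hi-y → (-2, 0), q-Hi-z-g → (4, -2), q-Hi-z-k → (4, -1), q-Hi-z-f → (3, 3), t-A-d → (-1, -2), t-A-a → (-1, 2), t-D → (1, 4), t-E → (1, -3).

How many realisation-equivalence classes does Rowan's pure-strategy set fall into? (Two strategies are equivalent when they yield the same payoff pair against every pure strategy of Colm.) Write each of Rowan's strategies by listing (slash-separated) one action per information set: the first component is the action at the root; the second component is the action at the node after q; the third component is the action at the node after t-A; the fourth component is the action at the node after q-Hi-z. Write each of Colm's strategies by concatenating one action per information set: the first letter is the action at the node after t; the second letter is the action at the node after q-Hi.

6

Rowan has 24 pure strategies: q/Lo/d/g, q/Lo/d/k, q/Lo/d/f, q/Lo/a/g, q/Lo/a/k, q/Lo/a/f, q/Hi/d/g, q/Hi/d/k, q/Hi/d/f, q/Hi/a/g, q/Hi/a/k, q/Hi/a/f, t/Lo/d/g, t/Lo/d/k, t/Lo/d/f, t/Lo/a/g, t/Lo/a/k, t/Lo/a/f, t/Hi/d/g, t/Hi/d/k, t/Hi/d/f, t/Hi/a/g, t/Hi/a/k, t/Hi/a/f. Columns: Ay, Az, Dy, Dz, Ey, Ez.
{q/Lo/d/g, q/Lo/d/k, q/Lo/d/f, q/Lo/a/g, q/Lo/a/k, q/Lo/a/f} → row (1,-2) (1,-2) (1,-2) (1,-2) (1,-2) (1,-2)
{q/Hi/d/g, q/Hi/a/g} → row (-2,0) (4,-2) (-2,0) (4,-2) (-2,0) (4,-2)
{q/Hi/d/k, q/Hi/a/k} → row (-2,0) (4,-1) (-2,0) (4,-1) (-2,0) (4,-1)
{q/Hi/d/f, q/Hi/a/f} → row (-2,0) (3,3) (-2,0) (3,3) (-2,0) (3,3)
{t/Lo/d/g, t/Lo/d/k, t/Lo/d/f, t/Hi/d/g, t/Hi/d/k, t/Hi/d/f} → row (-1,-2) (-1,-2) (1,4) (1,4) (1,-3) (1,-3)
{t/Lo/a/g, t/Lo/a/k, t/Lo/a/f, t/Hi/a/g, t/Hi/a/k, t/Hi/a/f} → row (-1,2) (-1,2) (1,4) (1,4) (1,-3) (1,-3)
That's 6 distinct rows out of 24 strategies.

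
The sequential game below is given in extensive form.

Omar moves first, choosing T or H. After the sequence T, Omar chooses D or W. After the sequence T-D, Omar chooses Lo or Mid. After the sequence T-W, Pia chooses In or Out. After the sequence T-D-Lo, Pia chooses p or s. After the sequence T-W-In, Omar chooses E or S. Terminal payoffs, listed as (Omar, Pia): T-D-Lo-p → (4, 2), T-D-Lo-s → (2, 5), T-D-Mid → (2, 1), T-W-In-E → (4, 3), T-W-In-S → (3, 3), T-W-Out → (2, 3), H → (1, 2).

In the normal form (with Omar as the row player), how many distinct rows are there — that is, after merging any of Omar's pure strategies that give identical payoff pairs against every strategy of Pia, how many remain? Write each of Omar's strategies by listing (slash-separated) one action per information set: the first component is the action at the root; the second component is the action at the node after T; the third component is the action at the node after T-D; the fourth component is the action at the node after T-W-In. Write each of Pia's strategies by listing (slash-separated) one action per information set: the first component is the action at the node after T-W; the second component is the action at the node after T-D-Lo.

5

Omar has 16 pure strategies: T/D/Lo/E, T/D/Lo/S, T/D/Mid/E, T/D/Mid/S, T/W/Lo/E, T/W/Lo/S, T/W/Mid/E, T/W/Mid/S, H/D/Lo/E, H/D/Lo/S, H/D/Mid/E, H/D/Mid/S, H/W/Lo/E, H/W/Lo/S, H/W/Mid/E, H/W/Mid/S. Columns: In/p, In/s, Out/p, Out/s.
{T/D/Lo/E, T/D/Lo/S} → row (4,2) (2,5) (4,2) (2,5)
{T/D/Mid/E, T/D/Mid/S} → row (2,1) (2,1) (2,1) (2,1)
{T/W/Lo/E, T/W/Mid/E} → row (4,3) (4,3) (2,3) (2,3)
{T/W/Lo/S, T/W/Mid/S} → row (3,3) (3,3) (2,3) (2,3)
{H/D/Lo/E, H/D/Lo/S, H/D/Mid/E, H/D/Mid/S, H/W/Lo/E, H/W/Lo/S, H/W/Mid/E, H/W/Mid/S} → row (1,2) (1,2) (1,2) (1,2)
That's 5 distinct rows out of 16 strategies.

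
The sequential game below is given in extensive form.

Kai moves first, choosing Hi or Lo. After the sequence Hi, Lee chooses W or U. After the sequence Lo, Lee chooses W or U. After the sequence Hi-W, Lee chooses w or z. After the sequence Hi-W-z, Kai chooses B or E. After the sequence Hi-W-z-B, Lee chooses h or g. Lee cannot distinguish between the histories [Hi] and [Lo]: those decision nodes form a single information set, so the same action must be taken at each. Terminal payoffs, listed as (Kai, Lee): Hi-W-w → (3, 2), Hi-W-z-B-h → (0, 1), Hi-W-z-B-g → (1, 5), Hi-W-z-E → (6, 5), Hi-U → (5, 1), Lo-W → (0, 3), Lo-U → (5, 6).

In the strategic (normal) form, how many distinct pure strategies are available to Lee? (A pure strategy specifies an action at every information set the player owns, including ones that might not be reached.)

8

Lee owns the information set {Hi, Lo} with actions {W, U} — two choices.
Lee owns the node after Hi-W with actions {w, z} — two choices.
Lee owns the node after Hi-W-z-B with actions {h, g} — two choices.
A pure strategy fixes one action at each information set independently, so the count is the product 2 × 2 × 2 = 8.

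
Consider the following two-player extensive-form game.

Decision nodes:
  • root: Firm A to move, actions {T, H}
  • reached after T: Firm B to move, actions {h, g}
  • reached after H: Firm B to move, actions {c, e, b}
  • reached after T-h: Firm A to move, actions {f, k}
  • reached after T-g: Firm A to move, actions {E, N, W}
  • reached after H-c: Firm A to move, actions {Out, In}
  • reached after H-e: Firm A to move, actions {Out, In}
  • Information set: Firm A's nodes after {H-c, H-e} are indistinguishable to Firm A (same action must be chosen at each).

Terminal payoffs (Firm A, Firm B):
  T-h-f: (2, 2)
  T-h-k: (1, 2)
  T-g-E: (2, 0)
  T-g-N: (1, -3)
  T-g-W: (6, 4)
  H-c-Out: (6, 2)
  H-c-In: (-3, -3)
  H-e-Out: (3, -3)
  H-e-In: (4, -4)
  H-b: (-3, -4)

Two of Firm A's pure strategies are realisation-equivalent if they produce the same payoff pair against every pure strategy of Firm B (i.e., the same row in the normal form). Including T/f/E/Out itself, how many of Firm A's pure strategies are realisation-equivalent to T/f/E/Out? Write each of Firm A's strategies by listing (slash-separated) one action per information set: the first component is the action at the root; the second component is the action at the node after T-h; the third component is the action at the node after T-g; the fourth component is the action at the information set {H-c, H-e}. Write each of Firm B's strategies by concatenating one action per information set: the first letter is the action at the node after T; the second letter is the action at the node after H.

Row for T/f/E/Out (columns hc, he, hb, gc, ge, gb): (2,2) (2,2) (2,2) (2,0) (2,0) (2,0).
Under T/f/E/Out, Firm A's choice at the information set {H-c, H-e} can never be reached regardless of what Firm B does, so varying those choices leaves every outcome unchanged.
Holding the reachable choices fixed and varying the unreachable one freely already gives 2 equivalent strategies.
No other strategy reproduces this row, so those 2 are the full class: T/f/E/Out, T/f/E/In.

2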